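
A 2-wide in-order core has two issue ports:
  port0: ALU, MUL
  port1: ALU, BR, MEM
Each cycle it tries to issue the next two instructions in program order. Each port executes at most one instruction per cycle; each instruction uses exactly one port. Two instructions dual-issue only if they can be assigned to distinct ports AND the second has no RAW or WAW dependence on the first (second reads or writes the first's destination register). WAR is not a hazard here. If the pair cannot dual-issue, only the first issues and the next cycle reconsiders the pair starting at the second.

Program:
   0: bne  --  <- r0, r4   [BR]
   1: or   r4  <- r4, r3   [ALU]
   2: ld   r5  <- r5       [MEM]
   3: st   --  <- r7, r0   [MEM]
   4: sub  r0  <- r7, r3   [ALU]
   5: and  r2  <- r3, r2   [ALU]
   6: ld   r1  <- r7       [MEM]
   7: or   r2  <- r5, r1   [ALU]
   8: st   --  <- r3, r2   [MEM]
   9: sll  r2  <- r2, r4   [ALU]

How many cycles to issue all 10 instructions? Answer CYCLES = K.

c0: i0&i1 bne.BR/or.ALU  2-wide
c1: i2 ld.MEM  no-port MEM/MEM
c2: i3&i4 st.MEM/sub.ALU  2-wide
c3: i5&i6 and.ALU/ld.MEM  2-wide
c4: i7 or.ALU  RAW r2
c5: i8&i9 st.MEM/sll.ALU  2-wide

CYCLES = 6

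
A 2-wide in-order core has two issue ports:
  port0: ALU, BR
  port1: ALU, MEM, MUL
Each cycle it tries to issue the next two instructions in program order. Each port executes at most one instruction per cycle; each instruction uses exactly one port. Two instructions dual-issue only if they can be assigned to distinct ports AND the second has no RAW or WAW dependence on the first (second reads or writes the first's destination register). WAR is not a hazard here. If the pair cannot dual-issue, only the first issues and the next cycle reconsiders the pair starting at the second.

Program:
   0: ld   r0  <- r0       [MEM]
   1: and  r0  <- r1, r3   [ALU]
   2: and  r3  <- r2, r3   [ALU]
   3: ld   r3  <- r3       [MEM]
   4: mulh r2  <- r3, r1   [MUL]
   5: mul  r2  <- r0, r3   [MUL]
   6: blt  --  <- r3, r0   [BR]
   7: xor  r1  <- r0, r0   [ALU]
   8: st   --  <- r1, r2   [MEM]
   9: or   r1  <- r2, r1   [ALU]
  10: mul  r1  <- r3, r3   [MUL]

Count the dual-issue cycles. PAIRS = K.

t=0 i0:ld ; WAW r0
t=1 i1/i2:and;and ; dual
t=2 i3:ld ; no-port MEM/MUL
t=3 i4:mulh ; no-port MUL/MUL
t=4 i5/i6:mul;blt ; dual
t=5 i7:xor ; RAW r1
t=6 i8/i9:st;or ; dual
t=7 i10:mul ; tail

PAIRS = 3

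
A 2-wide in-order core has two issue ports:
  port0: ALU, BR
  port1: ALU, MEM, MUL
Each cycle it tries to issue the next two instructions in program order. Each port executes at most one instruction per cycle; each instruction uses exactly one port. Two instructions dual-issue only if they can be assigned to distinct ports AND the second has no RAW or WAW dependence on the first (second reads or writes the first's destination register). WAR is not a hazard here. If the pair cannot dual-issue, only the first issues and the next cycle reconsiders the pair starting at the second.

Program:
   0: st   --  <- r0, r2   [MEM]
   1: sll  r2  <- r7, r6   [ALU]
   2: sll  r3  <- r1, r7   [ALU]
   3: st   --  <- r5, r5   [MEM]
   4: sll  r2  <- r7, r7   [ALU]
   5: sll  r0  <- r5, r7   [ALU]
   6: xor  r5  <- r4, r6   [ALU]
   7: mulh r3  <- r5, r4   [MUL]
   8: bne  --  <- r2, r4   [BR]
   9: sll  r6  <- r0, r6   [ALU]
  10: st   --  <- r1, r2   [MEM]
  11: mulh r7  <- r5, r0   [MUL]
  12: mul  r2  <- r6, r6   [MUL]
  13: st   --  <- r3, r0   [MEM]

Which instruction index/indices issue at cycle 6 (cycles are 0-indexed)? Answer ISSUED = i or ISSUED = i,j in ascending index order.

ISSUED = 11

[0] i0&i1  st.MEM/sll.ALU  -- 2-wide
[1] i2&i3  sll.ALU/st.MEM  -- 2-wide
[2] i4&i5  sll.ALU/sll.ALU  -- 2-wide
[3] i6  xor.ALU  -- RAW r5
[4] i7&i8  mulh.MUL/bne.BR  -- 2-wide
[5] i9&i10  sll.ALU/st.MEM  -- 2-wide
[6] i11  mulh.MUL  -- no-port MUL/MUL
[7] i12  mul.MUL  -- no-port MUL/MEM
[8] i13  st.MEM  -- tail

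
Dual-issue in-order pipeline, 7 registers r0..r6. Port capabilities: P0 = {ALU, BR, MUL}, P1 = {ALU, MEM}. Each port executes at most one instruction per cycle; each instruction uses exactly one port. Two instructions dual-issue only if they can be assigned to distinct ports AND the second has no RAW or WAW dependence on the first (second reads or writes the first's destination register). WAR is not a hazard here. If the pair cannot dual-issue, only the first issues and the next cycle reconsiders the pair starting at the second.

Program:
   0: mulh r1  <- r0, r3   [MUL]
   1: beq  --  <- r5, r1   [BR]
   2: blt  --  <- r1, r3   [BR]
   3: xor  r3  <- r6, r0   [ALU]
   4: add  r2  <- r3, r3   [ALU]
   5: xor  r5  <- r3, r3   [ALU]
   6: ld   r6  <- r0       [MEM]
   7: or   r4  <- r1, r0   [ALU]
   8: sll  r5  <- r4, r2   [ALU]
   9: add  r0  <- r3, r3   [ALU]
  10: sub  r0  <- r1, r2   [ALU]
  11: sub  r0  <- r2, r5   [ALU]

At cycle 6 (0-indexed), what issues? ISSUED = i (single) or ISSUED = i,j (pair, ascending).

ISSUED = 10

#0 head=0: mulh i0 no-port MUL/BR
#1 head=1: beq i1 no-port BR/BR
#2 head=2: blt+xor i2&i3 dual
#3 head=4: add+xor i4&i5 dual
#4 head=6: ld+or i6&i7 dual
#5 head=8: sll+add i8&i9 dual
#6 head=10: sub i10 WAW r0
#7 head=11: sub i11 tail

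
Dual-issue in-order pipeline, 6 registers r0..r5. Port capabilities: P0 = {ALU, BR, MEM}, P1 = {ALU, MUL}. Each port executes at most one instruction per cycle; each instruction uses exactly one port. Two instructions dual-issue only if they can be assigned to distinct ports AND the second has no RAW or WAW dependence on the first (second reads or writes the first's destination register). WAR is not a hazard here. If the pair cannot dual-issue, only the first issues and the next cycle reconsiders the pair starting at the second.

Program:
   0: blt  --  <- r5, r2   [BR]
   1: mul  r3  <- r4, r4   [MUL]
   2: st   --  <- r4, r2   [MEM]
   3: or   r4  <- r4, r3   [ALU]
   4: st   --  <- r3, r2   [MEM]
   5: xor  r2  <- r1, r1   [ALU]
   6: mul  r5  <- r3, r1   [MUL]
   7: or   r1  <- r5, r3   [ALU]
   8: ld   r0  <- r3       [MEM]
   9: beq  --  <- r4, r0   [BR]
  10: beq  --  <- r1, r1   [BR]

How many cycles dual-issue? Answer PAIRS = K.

[0] i0+i1  blt.BR+mul.MUL  -- dual
[1] i2+i3  st.MEM+or.ALU  -- dual
[2] i4+i5  st.MEM+xor.ALU  -- dual
[3] i6  mul.MUL  -- RAW r5
[4] i7+i8  or.ALU+ld.MEM  -- dual
[5] i9  beq.BR  -- no-port BR/BR
[6] i10  beq.BR  -- tail

PAIRS = 4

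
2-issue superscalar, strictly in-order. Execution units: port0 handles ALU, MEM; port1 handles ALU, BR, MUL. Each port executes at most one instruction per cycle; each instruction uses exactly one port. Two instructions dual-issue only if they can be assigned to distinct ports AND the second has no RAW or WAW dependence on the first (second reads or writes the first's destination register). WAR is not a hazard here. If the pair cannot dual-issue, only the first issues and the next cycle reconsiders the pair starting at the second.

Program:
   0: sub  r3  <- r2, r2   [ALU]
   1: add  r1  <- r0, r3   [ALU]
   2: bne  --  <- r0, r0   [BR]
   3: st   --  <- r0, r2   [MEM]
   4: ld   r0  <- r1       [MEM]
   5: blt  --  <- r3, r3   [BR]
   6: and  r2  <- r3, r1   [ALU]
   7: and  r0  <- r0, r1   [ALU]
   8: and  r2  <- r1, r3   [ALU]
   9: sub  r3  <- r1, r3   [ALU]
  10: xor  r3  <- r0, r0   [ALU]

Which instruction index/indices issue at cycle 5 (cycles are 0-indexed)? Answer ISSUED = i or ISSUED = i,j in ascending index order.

[0] i0  sub  -- RAW r3
[1] i1,i2  add/bne  -- dual
[2] i3  st  -- no-port MEM/MEM
[3] i4,i5  ld/blt  -- dual
[4] i6,i7  and/and  -- dual
[5] i8,i9  and/sub  -- dual
[6] i10  xor  -- tail

ISSUED = 8,9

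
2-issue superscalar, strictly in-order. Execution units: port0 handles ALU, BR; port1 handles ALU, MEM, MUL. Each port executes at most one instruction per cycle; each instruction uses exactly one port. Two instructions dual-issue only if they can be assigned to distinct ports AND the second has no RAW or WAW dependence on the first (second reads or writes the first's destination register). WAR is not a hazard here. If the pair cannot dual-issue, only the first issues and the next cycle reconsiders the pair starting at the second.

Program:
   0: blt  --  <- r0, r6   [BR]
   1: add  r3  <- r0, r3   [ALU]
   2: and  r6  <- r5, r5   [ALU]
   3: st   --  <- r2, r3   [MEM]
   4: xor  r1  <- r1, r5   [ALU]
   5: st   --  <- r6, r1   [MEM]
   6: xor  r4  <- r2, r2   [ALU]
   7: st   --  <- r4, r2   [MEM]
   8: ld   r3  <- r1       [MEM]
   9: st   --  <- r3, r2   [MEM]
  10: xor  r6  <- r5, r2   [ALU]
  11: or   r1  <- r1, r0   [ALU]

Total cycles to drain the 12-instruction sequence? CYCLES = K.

[0] i0+i1  blt;add  -- 2-wide
[1] i2+i3  and;st  -- 2-wide
[2] i4  xor  -- RAW r1
[3] i5+i6  st;xor  -- 2-wide
[4] i7  st  -- no-port MEM/MEM
[5] i8  ld  -- no-port MEM/MEM
[6] i9+i10  st;xor  -- 2-wide
[7] i11  or  -- tail

CYCLES = 8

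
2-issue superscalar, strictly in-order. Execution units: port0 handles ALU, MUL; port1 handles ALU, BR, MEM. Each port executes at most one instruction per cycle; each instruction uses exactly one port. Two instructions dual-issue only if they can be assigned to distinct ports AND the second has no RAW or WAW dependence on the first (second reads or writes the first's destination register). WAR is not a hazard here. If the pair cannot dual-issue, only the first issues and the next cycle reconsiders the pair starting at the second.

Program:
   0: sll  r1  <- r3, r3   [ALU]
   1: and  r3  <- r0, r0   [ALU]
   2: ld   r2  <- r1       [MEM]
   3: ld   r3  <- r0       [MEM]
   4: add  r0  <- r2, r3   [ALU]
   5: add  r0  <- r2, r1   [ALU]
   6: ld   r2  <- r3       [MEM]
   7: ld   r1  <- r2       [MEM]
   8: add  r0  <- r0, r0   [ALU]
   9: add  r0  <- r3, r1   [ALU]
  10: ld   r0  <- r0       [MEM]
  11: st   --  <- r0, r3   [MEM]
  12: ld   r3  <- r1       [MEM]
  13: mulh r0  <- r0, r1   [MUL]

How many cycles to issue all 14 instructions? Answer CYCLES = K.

c0: i0,i1 sll.ALU;and.ALU  dual
c1: i2 ld.MEM  no-port MEM/MEM
c2: i3 ld.MEM  RAW r3
c3: i4 add.ALU  WAW r0
c4: i5,i6 add.ALU;ld.MEM  dual
c5: i7,i8 ld.MEM;add.ALU  dual
c6: i9 add.ALU  RAW+WAW r0
c7: i10 ld.MEM  no-port MEM/MEM
c8: i11 st.MEM  no-port MEM/MEM
c9: i12,i13 ld.MEM;mulh.MUL  dual

CYCLES = 10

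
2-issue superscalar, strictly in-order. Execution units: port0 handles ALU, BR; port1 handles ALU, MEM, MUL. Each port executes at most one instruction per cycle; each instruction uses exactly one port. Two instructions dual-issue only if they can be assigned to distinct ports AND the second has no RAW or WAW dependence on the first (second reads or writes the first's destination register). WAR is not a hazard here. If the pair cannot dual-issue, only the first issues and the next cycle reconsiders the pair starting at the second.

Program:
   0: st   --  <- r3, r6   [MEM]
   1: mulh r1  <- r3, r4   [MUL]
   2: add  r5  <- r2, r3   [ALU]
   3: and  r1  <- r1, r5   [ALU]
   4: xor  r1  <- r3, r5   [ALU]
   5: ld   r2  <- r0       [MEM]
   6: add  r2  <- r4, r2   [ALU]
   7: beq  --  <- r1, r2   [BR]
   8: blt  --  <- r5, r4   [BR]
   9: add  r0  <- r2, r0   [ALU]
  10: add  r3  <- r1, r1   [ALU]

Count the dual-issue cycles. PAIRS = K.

#0 head=0: st i0 no-port MEM/MUL
#1 head=1: mulh+add i1,i2 2-wide
#2 head=3: and i3 WAW r1
#3 head=4: xor+ld i4,i5 2-wide
#4 head=6: add i6 RAW r2
#5 head=7: beq i7 no-port BR/BR
#6 head=8: blt+add i8,i9 2-wide
#7 head=10: add i10 tail

PAIRS = 3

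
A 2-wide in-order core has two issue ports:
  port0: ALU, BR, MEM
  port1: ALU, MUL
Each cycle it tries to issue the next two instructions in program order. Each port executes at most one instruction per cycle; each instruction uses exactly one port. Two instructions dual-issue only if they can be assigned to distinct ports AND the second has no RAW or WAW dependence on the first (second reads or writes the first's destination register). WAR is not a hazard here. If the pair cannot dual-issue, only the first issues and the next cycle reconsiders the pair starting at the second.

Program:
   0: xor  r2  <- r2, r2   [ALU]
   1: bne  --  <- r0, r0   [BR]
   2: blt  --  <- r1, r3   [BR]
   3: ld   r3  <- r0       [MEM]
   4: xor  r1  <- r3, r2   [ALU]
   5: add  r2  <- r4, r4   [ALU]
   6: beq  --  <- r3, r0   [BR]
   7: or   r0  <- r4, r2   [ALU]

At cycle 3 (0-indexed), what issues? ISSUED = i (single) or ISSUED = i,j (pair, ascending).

  cy0 -> i0+i1 (xor/bne) dual
  cy1 -> i2 (blt) no-port BR/MEM
  cy2 -> i3 (ld) RAW r3
  cy3 -> i4+i5 (xor/add) dual
  cy4 -> i6+i7 (beq/or) dual

ISSUED = 4,5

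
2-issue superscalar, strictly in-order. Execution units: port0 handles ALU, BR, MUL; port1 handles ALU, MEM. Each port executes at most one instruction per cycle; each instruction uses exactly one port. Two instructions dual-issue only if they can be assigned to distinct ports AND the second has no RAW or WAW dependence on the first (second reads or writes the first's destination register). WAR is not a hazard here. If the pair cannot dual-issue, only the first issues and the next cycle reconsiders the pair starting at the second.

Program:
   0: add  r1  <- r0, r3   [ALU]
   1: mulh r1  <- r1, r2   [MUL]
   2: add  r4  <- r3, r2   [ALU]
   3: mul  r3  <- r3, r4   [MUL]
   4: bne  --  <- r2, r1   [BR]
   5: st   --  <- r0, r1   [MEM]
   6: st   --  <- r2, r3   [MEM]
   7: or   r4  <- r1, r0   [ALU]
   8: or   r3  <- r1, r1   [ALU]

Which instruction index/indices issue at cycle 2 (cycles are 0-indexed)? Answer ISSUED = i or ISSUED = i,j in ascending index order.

  cy0 -> i0 (add.ALU) RAW+WAW r1
  cy1 -> i1/i2 (mulh.MUL/add.ALU) 2-wide
  cy2 -> i3 (mul.MUL) no-port MUL/BR
  cy3 -> i4/i5 (bne.BR/st.MEM) 2-wide
  cy4 -> i6/i7 (st.MEM/or.ALU) 2-wide
  cy5 -> i8 (or.ALU) tail

ISSUED = 3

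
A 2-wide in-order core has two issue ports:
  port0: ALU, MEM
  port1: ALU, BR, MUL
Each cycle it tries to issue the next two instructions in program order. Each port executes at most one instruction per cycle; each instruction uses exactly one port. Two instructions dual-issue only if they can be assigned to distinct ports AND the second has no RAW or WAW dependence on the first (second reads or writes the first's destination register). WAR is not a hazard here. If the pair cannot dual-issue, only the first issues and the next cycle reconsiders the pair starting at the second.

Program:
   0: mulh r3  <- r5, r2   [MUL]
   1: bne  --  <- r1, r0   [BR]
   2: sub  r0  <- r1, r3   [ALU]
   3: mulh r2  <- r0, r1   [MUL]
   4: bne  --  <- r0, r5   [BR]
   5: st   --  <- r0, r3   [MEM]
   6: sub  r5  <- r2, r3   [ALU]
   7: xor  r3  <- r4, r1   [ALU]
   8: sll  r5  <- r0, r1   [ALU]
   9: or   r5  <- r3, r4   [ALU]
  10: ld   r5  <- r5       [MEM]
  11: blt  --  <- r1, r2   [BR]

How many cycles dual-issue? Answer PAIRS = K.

  cy0 -> i0 (mulh) no-port MUL/BR
  cy1 -> i1/i2 (bne+sub) pair
  cy2 -> i3 (mulh) no-port MUL/BR
  cy3 -> i4/i5 (bne+st) pair
  cy4 -> i6/i7 (sub+xor) pair
  cy5 -> i8 (sll) WAW r5
  cy6 -> i9 (or) RAW+WAW r5
  cy7 -> i10/i11 (ld+blt) pair

PAIRS = 4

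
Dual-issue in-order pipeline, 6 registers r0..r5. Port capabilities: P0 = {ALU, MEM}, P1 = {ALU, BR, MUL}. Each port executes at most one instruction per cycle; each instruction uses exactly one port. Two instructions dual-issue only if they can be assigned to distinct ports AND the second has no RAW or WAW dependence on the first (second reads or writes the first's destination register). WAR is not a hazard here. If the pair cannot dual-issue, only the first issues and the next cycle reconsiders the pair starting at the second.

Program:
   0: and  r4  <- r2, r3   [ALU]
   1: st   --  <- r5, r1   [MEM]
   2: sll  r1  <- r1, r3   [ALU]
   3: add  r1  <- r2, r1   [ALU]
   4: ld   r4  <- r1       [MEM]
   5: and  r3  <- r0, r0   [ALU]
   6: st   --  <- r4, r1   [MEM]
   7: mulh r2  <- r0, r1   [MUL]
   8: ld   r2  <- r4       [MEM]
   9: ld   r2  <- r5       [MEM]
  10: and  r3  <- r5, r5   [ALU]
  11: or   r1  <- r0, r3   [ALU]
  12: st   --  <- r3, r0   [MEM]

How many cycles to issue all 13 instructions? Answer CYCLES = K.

t=0 i0&i1:and st ; dual
t=1 i2:sll ; RAW+WAW r1
t=2 i3:add ; RAW r1
t=3 i4&i5:ld and ; dual
t=4 i6&i7:st mulh ; dual
t=5 i8:ld ; no-port MEM/MEM
t=6 i9&i10:ld and ; dual
t=7 i11&i12:or st ; dual

CYCLES = 8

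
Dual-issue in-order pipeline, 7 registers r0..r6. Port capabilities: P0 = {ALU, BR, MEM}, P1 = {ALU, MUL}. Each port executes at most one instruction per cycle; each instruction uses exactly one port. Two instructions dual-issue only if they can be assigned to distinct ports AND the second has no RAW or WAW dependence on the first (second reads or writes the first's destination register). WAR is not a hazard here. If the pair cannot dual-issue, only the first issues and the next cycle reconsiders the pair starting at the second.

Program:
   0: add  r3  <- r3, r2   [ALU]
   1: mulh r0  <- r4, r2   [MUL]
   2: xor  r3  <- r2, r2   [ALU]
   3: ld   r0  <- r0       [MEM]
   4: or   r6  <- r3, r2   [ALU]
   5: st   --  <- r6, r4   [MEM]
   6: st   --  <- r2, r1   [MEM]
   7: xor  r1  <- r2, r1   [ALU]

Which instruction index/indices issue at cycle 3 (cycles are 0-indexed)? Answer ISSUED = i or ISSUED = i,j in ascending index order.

ISSUED = 5

t=0 i0&i1:add.ALU+mulh.MUL ; 2-wide
t=1 i2&i3:xor.ALU+ld.MEM ; 2-wide
t=2 i4:or.ALU ; RAW r6
t=3 i5:st.MEM ; no-port MEM/MEM
t=4 i6&i7:st.MEM+xor.ALU ; 2-wide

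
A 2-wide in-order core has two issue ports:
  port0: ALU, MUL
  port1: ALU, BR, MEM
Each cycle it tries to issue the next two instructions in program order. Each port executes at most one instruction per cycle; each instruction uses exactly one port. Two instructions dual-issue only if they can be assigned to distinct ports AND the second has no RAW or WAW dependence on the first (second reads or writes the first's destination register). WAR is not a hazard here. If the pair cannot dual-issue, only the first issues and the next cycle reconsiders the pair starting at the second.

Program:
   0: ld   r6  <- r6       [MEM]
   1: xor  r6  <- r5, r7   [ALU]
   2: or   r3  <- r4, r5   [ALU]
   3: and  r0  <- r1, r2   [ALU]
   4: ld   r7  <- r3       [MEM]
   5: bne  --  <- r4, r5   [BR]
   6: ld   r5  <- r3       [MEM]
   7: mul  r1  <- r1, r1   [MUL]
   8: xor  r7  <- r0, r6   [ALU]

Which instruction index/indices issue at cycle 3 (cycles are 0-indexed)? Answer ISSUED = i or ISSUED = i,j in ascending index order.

c0: i0 ld  WAW r6
c1: i1+i2 xor+or  dual
c2: i3+i4 and+ld  dual
c3: i5 bne  no-port BR/MEM
c4: i6+i7 ld+mul  dual
c5: i8 xor  tail

ISSUED = 5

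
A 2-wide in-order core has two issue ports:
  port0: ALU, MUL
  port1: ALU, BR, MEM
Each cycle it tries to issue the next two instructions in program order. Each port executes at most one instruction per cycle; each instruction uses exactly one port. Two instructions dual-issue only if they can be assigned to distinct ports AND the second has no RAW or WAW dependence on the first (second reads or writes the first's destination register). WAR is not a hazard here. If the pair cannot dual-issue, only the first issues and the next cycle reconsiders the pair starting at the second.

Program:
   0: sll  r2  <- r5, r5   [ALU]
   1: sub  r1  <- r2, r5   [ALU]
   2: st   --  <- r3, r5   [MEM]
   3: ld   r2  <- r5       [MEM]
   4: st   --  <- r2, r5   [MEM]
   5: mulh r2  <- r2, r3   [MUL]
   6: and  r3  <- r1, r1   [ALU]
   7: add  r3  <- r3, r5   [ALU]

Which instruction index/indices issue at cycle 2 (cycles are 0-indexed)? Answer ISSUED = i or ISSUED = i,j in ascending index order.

ISSUED = 3

#0 head=0: sll.ALU i0 RAW r2
#1 head=1: sub.ALU;st.MEM i1&i2 2-wide
#2 head=3: ld.MEM i3 no-port MEM/MEM
#3 head=4: st.MEM;mulh.MUL i4&i5 2-wide
#4 head=6: and.ALU i6 RAW+WAW r3
#5 head=7: add.ALU i7 tail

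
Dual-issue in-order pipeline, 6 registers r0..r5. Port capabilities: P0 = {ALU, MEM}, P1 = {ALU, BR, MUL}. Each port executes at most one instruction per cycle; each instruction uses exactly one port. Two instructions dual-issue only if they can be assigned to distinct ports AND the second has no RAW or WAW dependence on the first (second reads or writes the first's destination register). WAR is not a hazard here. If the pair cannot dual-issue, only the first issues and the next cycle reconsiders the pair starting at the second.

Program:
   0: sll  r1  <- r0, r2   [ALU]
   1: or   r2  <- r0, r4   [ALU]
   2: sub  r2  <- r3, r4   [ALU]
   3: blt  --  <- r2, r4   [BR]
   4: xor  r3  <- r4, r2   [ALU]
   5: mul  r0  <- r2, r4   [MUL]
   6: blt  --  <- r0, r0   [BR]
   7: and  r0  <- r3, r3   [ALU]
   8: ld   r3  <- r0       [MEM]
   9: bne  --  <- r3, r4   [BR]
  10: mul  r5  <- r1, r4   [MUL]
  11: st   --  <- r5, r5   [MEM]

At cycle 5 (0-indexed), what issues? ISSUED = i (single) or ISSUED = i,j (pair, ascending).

ISSUED = 8

[0] i0/i1  sll.ALU/or.ALU  -- 2-wide
[1] i2  sub.ALU  -- RAW r2
[2] i3/i4  blt.BR/xor.ALU  -- 2-wide
[3] i5  mul.MUL  -- no-port MUL/BR
[4] i6/i7  blt.BR/and.ALU  -- 2-wide
[5] i8  ld.MEM  -- RAW r3
[6] i9  bne.BR  -- no-port BR/MUL
[7] i10  mul.MUL  -- RAW r5
[8] i11  st.MEM  -- tail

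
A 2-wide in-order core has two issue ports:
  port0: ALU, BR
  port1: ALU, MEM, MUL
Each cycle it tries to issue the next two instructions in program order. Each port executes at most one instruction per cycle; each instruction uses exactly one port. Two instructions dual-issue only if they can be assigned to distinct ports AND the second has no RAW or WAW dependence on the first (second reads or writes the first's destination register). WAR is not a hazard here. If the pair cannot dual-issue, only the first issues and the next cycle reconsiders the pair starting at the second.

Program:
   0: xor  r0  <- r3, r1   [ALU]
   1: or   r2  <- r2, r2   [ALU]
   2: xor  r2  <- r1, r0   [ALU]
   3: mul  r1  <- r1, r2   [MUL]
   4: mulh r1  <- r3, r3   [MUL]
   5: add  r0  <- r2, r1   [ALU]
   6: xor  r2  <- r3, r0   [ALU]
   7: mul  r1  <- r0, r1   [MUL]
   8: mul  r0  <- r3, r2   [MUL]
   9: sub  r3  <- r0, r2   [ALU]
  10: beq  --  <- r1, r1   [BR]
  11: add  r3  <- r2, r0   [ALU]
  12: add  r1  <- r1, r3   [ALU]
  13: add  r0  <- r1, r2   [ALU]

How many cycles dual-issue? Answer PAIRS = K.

PAIRS = 3

#0 head=0: xor.ALU/or.ALU i0,i1 2-wide
#1 head=2: xor.ALU i2 RAW r2
#2 head=3: mul.MUL i3 no-port MUL/MUL
#3 head=4: mulh.MUL i4 RAW r1
#4 head=5: add.ALU i5 RAW r0
#5 head=6: xor.ALU/mul.MUL i6,i7 2-wide
#6 head=8: mul.MUL i8 RAW r0
#7 head=9: sub.ALU/beq.BR i9,i10 2-wide
#8 head=11: add.ALU i11 RAW r3
#9 head=12: add.ALU i12 RAW r1
#10 head=13: add.ALU i13 tail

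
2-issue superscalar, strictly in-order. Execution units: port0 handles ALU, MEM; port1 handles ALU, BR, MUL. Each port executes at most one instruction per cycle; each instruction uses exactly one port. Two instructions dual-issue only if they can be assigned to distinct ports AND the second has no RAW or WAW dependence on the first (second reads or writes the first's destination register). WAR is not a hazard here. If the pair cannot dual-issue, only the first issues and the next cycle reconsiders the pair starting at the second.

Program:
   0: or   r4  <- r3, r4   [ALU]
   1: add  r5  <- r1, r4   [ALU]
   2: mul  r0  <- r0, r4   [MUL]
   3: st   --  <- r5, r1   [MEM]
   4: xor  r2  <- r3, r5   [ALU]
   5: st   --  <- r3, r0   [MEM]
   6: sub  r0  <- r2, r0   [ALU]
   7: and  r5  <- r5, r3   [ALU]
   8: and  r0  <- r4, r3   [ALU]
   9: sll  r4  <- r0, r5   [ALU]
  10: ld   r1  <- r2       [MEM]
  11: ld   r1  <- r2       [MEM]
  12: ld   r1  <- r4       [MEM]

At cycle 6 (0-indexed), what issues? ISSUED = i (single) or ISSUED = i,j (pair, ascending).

ISSUED = 11

  cy0 -> i0 (or) RAW r4
  cy1 -> i1/i2 (add+mul) pair
  cy2 -> i3/i4 (st+xor) pair
  cy3 -> i5/i6 (st+sub) pair
  cy4 -> i7/i8 (and+and) pair
  cy5 -> i9/i10 (sll+ld) pair
  cy6 -> i11 (ld) no-port MEM/MEM
  cy7 -> i12 (ld) tail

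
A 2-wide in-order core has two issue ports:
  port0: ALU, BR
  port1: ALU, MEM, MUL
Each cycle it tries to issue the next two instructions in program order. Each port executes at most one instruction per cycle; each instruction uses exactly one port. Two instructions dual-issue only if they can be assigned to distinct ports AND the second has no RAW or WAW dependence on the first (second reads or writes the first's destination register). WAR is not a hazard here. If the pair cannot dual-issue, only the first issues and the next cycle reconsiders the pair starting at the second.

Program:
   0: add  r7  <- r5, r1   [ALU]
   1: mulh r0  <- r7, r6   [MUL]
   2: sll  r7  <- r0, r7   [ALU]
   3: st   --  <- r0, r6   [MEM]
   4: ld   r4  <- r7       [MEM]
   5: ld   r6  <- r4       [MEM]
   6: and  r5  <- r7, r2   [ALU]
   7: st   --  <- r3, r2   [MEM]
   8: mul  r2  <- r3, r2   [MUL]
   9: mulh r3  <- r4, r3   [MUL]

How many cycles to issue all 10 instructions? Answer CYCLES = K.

CYCLES = 8

[0] i0  add  -- RAW r7
[1] i1  mulh  -- RAW r0
[2] i2&i3  sll+st  -- 2-wide
[3] i4  ld  -- no-port MEM/MEM
[4] i5&i6  ld+and  -- 2-wide
[5] i7  st  -- no-port MEM/MUL
[6] i8  mul  -- no-port MUL/MUL
[7] i9  mulh  -- tail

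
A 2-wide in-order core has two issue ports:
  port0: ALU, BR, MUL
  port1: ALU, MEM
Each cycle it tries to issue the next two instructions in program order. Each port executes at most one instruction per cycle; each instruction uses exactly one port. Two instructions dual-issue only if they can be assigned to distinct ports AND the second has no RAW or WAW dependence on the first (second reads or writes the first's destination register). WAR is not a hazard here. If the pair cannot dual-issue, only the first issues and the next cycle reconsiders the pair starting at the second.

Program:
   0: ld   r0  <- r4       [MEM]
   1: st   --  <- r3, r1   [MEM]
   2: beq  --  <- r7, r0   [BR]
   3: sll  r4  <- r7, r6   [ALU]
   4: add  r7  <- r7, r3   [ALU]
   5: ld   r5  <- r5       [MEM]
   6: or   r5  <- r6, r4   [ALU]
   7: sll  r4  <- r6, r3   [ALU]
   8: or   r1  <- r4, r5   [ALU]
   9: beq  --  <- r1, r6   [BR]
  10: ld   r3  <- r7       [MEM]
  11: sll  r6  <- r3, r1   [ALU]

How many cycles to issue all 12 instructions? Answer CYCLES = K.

CYCLES = 8

#0 head=0: ld.MEM i0 no-port MEM/MEM
#1 head=1: st.MEM+beq.BR i1+i2 2-wide
#2 head=3: sll.ALU+add.ALU i3+i4 2-wide
#3 head=5: ld.MEM i5 WAW r5
#4 head=6: or.ALU+sll.ALU i6+i7 2-wide
#5 head=8: or.ALU i8 RAW r1
#6 head=9: beq.BR+ld.MEM i9+i10 2-wide
#7 head=11: sll.ALU i11 tail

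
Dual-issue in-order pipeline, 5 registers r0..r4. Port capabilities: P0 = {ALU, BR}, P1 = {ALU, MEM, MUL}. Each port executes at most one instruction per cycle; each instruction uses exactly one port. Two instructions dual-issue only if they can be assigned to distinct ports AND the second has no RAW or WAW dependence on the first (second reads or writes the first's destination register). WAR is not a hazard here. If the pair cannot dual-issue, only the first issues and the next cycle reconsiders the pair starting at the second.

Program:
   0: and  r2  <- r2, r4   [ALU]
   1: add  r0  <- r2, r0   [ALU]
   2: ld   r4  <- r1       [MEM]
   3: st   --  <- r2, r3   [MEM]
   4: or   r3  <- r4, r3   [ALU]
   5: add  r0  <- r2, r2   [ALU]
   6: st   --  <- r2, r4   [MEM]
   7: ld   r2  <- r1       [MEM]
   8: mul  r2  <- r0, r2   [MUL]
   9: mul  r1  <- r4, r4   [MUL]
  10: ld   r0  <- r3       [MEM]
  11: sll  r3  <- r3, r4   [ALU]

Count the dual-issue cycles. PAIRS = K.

t=0 i0:and ; RAW r2
t=1 i1&i2:add/ld ; 2-wide
t=2 i3&i4:st/or ; 2-wide
t=3 i5&i6:add/st ; 2-wide
t=4 i7:ld ; no-port MEM/MUL
t=5 i8:mul ; no-port MUL/MUL
t=6 i9:mul ; no-port MUL/MEM
t=7 i10&i11:ld/sll ; 2-wide

PAIRS = 4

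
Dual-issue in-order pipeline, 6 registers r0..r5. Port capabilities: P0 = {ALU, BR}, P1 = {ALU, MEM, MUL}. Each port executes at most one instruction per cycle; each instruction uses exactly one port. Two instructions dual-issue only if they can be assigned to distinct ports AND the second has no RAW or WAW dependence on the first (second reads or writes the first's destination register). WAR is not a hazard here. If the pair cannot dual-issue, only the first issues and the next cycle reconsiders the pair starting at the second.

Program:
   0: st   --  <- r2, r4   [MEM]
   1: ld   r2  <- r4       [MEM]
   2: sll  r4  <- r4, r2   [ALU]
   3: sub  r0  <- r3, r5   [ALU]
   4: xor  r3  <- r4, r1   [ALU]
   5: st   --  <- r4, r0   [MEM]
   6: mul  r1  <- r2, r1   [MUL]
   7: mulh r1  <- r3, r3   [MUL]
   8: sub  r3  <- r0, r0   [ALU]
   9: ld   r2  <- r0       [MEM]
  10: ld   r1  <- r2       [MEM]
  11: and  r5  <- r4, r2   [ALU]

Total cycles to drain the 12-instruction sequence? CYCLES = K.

c0: i0 st  no-port MEM/MEM
c1: i1 ld  RAW r2
c2: i2&i3 sll;sub  2-wide
c3: i4&i5 xor;st  2-wide
c4: i6 mul  no-port MUL/MUL
c5: i7&i8 mulh;sub  2-wide
c6: i9 ld  no-port MEM/MEM
c7: i10&i11 ld;and  2-wide

CYCLES = 8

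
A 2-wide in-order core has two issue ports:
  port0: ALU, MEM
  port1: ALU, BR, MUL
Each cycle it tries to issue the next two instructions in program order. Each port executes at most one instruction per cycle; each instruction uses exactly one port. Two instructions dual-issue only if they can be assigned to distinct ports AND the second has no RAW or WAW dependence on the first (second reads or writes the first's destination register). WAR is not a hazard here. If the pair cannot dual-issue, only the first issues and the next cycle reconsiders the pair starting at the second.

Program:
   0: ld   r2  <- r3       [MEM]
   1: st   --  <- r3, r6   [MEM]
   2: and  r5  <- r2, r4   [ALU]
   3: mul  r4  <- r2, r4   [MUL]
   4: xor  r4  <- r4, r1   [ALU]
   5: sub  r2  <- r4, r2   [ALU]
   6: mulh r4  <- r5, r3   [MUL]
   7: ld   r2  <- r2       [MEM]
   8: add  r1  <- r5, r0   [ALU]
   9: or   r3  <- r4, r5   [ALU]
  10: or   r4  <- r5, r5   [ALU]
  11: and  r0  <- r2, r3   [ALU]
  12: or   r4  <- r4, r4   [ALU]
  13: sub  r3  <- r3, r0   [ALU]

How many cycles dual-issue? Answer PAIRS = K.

#0 head=0: ld.MEM i0 no-port MEM/MEM
#1 head=1: st.MEM/and.ALU i1,i2 pair
#2 head=3: mul.MUL i3 RAW+WAW r4
#3 head=4: xor.ALU i4 RAW r4
#4 head=5: sub.ALU/mulh.MUL i5,i6 pair
#5 head=7: ld.MEM/add.ALU i7,i8 pair
#6 head=9: or.ALU/or.ALU i9,i10 pair
#7 head=11: and.ALU/or.ALU i11,i12 pair
#8 head=13: sub.ALU i13 tail

PAIRS = 5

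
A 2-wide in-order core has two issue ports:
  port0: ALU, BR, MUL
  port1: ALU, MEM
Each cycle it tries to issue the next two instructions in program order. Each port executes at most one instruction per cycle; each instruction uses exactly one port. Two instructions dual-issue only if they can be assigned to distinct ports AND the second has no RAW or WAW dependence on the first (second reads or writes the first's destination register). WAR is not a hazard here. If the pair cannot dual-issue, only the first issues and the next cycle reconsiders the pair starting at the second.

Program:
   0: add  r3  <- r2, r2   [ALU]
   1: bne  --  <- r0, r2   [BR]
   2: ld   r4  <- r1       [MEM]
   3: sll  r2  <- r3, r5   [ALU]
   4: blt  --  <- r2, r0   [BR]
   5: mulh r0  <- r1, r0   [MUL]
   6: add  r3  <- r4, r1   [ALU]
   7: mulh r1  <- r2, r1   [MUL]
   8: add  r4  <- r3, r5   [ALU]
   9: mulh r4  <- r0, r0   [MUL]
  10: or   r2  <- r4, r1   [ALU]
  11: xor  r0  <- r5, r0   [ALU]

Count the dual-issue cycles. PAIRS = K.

PAIRS = 5

0. add+bne @i0+i1  | pair
1. ld+sll @i2+i3  | pair
2. blt @i4  | no-port BR/MUL
3. mulh+add @i5+i6  | pair
4. mulh+add @i7+i8  | pair
5. mulh @i9  | RAW r4
6. or+xor @i10+i11  | pair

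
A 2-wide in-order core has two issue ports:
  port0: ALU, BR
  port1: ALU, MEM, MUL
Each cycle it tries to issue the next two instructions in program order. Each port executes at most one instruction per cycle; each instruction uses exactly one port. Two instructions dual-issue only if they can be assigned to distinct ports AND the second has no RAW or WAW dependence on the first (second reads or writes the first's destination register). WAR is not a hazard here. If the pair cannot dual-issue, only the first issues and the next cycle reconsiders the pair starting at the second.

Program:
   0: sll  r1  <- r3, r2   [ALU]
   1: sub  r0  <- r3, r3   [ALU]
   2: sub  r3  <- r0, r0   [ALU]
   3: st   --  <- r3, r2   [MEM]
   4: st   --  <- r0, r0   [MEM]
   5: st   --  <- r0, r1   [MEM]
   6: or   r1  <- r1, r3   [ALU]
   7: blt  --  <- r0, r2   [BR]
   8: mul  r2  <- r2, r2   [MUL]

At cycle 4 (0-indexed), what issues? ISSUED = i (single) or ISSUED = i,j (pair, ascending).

ISSUED = 5,6

0. sll;sub @i0&i1  | 2-wide
1. sub @i2  | RAW r3
2. st @i3  | no-port MEM/MEM
3. st @i4  | no-port MEM/MEM
4. st;or @i5&i6  | 2-wide
5. blt;mul @i7&i8  | 2-wide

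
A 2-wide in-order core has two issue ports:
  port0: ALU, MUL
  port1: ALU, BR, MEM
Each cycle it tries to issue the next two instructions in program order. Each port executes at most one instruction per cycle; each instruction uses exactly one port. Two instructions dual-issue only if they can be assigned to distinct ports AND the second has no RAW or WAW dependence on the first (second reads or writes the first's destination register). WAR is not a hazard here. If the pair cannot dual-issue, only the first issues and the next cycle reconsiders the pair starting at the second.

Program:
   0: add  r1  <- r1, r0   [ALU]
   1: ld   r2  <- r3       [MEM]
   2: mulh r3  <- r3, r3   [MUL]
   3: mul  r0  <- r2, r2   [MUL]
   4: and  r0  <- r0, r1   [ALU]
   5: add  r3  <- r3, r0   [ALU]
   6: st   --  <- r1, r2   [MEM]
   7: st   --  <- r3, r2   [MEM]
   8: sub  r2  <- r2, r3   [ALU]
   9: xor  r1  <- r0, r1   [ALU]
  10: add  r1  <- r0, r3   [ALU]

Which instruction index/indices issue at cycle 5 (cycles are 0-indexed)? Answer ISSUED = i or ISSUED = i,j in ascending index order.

ISSUED = 7,8

[0] i0+i1  add.ALU ld.MEM  -- dual
[1] i2  mulh.MUL  -- no-port MUL/MUL
[2] i3  mul.MUL  -- RAW+WAW r0
[3] i4  and.ALU  -- RAW r0
[4] i5+i6  add.ALU st.MEM  -- dual
[5] i7+i8  st.MEM sub.ALU  -- dual
[6] i9  xor.ALU  -- WAW r1
[7] i10  add.ALU  -- tail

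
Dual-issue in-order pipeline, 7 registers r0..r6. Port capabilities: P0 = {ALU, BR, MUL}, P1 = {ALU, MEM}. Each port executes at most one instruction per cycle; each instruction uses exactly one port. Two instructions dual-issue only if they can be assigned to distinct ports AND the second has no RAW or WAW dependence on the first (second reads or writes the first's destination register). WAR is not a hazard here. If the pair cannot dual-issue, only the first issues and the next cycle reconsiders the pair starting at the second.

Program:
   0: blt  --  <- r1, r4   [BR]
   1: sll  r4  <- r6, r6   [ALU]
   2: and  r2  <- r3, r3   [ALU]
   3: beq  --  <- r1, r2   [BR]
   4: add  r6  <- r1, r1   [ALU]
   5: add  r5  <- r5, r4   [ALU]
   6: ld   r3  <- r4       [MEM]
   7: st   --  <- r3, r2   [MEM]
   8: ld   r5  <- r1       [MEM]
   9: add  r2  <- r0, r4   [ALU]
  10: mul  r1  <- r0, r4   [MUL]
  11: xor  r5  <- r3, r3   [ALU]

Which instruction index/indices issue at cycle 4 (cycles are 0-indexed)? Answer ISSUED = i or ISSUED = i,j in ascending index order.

ISSUED = 7

c0: i0/i1 blt sll  pair
c1: i2 and  RAW r2
c2: i3/i4 beq add  pair
c3: i5/i6 add ld  pair
c4: i7 st  no-port MEM/MEM
c5: i8/i9 ld add  pair
c6: i10/i11 mul xor  pair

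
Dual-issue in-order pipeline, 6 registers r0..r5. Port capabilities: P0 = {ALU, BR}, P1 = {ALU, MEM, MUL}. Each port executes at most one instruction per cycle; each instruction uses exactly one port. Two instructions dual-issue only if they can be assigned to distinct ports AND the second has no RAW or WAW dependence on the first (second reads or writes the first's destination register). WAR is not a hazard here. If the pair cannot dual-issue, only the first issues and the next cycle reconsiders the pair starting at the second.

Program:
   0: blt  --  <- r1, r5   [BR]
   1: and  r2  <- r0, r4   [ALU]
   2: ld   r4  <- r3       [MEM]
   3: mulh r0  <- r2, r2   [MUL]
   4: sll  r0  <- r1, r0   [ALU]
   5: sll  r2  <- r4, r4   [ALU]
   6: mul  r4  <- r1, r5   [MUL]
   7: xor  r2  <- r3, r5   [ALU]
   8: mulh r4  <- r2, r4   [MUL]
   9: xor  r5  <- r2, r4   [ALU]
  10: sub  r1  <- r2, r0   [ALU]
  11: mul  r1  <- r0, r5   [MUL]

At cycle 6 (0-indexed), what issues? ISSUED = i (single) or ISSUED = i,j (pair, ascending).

  cy0 -> i0/i1 (blt and) dual
  cy1 -> i2 (ld) no-port MEM/MUL
  cy2 -> i3 (mulh) RAW+WAW r0
  cy3 -> i4/i5 (sll sll) dual
  cy4 -> i6/i7 (mul xor) dual
  cy5 -> i8 (mulh) RAW r4
  cy6 -> i9/i10 (xor sub) dual
  cy7 -> i11 (mul) tail

ISSUED = 9,10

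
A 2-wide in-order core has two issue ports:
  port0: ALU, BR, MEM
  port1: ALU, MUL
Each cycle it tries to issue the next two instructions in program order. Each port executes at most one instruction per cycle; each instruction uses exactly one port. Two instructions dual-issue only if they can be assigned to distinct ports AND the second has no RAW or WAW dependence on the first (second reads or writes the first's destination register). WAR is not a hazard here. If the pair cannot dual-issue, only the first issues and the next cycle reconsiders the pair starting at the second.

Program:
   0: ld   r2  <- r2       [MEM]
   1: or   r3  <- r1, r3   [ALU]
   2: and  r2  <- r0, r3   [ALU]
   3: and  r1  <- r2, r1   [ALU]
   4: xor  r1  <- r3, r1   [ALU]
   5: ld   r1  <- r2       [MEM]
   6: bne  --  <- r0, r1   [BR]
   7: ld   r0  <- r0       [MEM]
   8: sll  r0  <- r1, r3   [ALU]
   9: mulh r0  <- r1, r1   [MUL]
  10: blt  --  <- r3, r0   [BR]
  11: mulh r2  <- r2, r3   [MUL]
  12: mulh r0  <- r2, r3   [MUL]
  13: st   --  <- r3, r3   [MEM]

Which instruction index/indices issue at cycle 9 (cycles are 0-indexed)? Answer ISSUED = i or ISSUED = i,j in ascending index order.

ISSUED = 10,11

t=0 i0,i1:ld.MEM/or.ALU ; dual
t=1 i2:and.ALU ; RAW r2
t=2 i3:and.ALU ; RAW+WAW r1
t=3 i4:xor.ALU ; WAW r1
t=4 i5:ld.MEM ; no-port MEM/BR
t=5 i6:bne.BR ; no-port BR/MEM
t=6 i7:ld.MEM ; WAW r0
t=7 i8:sll.ALU ; WAW r0
t=8 i9:mulh.MUL ; RAW r0
t=9 i10,i11:blt.BR/mulh.MUL ; dual
t=10 i12,i13:mulh.MUL/st.MEM ; dual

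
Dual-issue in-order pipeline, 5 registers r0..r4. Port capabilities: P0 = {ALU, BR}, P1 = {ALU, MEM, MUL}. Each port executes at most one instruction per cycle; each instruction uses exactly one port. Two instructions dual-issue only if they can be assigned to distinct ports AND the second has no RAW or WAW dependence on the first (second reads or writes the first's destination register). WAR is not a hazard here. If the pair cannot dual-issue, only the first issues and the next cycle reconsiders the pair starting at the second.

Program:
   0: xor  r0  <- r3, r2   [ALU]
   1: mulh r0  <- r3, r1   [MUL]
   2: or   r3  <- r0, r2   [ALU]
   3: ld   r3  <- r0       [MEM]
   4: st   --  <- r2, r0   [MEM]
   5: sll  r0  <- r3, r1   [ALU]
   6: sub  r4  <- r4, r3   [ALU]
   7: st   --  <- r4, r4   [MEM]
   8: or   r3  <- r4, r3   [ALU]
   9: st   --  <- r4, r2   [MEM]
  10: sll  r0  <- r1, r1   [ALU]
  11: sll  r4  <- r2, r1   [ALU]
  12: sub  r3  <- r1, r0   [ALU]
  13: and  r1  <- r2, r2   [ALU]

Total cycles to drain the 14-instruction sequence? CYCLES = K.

#0 head=0: xor i0 WAW r0
#1 head=1: mulh i1 RAW r0
#2 head=2: or i2 WAW r3
#3 head=3: ld i3 no-port MEM/MEM
#4 head=4: st/sll i4&i5 2-wide
#5 head=6: sub i6 RAW r4
#6 head=7: st/or i7&i8 2-wide
#7 head=9: st/sll i9&i10 2-wide
#8 head=11: sll/sub i11&i12 2-wide
#9 head=13: and i13 tail

CYCLES = 10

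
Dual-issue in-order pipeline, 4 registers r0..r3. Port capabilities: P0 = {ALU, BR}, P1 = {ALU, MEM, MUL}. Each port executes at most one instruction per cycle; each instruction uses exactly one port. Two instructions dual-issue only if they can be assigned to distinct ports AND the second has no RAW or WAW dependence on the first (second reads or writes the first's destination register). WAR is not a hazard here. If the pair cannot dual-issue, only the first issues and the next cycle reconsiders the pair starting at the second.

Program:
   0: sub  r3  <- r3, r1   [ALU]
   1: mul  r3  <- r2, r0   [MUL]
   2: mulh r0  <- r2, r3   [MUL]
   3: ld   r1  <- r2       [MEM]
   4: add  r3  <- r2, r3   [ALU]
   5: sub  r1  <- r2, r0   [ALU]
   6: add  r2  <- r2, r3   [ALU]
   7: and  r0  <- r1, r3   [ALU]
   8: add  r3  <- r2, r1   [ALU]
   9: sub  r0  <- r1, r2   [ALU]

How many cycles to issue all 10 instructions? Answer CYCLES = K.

CYCLES = 7

0. sub.ALU @i0  | WAW r3
1. mul.MUL @i1  | no-port MUL/MUL
2. mulh.MUL @i2  | no-port MUL/MEM
3. ld.MEM add.ALU @i3+i4  | pair
4. sub.ALU add.ALU @i5+i6  | pair
5. and.ALU add.ALU @i7+i8  | pair
6. sub.ALU @i9  | tail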